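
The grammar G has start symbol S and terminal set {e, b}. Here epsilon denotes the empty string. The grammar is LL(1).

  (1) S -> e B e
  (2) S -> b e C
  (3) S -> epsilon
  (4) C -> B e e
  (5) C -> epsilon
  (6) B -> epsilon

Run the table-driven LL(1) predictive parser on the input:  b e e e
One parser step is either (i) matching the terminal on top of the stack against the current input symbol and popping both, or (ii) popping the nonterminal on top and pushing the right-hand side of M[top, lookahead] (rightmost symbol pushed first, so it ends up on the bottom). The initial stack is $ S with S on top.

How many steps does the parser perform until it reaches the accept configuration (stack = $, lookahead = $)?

step 1: stack=$ S  input=b e e e $  — expand S -> b e C
step 2: stack=$ C e b  input=b e e e $  — match b
step 3: stack=$ C e  input=e e e $  — match e
step 4: stack=$ C  input=e e $  — expand C -> B e e
step 5: stack=$ e e B  input=e e $  — expand B -> epsilon
step 6: stack=$ e e  input=e e $  — match e
step 7: stack=$ e  input=e $  — match e
Accept reached after 7 steps.

7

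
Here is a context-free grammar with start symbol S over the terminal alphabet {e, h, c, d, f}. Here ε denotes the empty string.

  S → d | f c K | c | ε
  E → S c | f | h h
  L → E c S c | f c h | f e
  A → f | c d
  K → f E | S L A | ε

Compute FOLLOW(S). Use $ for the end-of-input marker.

FIRST(S) = {ε, c, d, f}
FIRST(A) = {c, f}
FIRST(E) = {c, d, f, h}  (via S c)
FIRST(L) = {c, d, f, h}  (via E c S c)
FIRST(K) = {ε, c, d, f, h}  (via S L A)
FOLLOW(S) includes $ since S is the start symbol.
FOLLOW(S): in E→S c, S is followed by c with FIRST {c}; in L→E c S c, S is followed by c with FIRST {c}; in K→S L A, S is followed by L A with FIRST {c, d, f, h}. Thus FOLLOW(S) = {$, c, d, f, h}.
FOLLOW(L): in K→S L A, L is followed by A with FIRST {c, f}. Thus FOLLOW(L) = {c, f}.
FOLLOW(K): in S→f c K, the suffix after K is empty, so FOLLOW(K) ⊇ FOLLOW(S) = {$, c, d, f, h}. Thus FOLLOW(K) = {$, c, d, f, h}.
FOLLOW(E): in L→E c S c, E is followed by c S c with FIRST {c}; in K→f E, the suffix after E is empty, so FOLLOW(E) ⊇ FOLLOW(K) = {$, c, d, f, h}. Thus FOLLOW(E) = {$, c, d, f, h}.
FOLLOW(A): in K→S L A, the suffix after A is empty, so FOLLOW(A) ⊇ FOLLOW(K) = {$, c, d, f, h}. Thus FOLLOW(A) = {$, c, d, f, h}.

{$, c, d, f, h}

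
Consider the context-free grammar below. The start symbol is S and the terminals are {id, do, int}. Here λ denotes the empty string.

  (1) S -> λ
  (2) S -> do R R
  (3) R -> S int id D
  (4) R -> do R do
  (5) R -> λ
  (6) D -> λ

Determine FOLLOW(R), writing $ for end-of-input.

{$, do, int}

FIRST(S): from S->λ we get {λ}; from S->do R R we get {do}. So FIRST(S) = {λ, do}.
FIRST(D): from D->λ we get {λ}. So FIRST(D) = {λ}.
FIRST(R): from R->S int id D we get {do, int}; from R->do R do we get {do}; from R->λ we get {λ}. So FIRST(R) = {λ, do, int}.
FOLLOW(S) includes $ since S is the start symbol.
FOLLOW(S): in R->S int id D, S is followed by int id D with FIRST {int}. Thus FOLLOW(S) = {$, int}.
FOLLOW(R): in S->do R R (occurrence 1), R is followed by R with FIRST {λ, do, int}; in S->do R R (occurrence 1), the suffix after R is nullable, so FOLLOW(R) ⊇ FOLLOW(S) = {$, int}; in S->do R R (occurrence 2), the suffix after R is empty, so FOLLOW(R) ⊇ FOLLOW(S) = {$, int}; in R->do R do, R is followed by do with FIRST {do}. Thus FOLLOW(R) = {$, do, int}.
FOLLOW(D): in R->S int id D, the suffix after D is empty, so FOLLOW(D) ⊇ FOLLOW(R) = {$, do, int}. Thus FOLLOW(D) = {$, do, int}.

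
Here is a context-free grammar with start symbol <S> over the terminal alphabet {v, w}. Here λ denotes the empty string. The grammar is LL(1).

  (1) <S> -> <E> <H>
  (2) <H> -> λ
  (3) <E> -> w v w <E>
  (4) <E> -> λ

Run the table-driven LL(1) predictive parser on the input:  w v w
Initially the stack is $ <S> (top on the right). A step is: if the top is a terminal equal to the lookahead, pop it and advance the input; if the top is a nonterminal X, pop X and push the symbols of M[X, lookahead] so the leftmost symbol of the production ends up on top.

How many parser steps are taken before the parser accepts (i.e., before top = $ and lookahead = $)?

7

step 1: stack=$ <S>  input=w v w $  — expand <S> -> <E> <H>
step 2: stack=$ <H> <E>  input=w v w $  — expand <E> -> w v w <E>
step 3: stack=$ <H> <E> w v w  input=w v w $  — match w
step 4: stack=$ <H> <E> w v  input=v w $  — match v
step 5: stack=$ <H> <E> w  input=w $  — match w
step 6: stack=$ <H> <E>  input=$  — expand <E> -> λ
step 7: stack=$ <H>  input=$  — expand <H> -> λ
Accept reached after 7 steps.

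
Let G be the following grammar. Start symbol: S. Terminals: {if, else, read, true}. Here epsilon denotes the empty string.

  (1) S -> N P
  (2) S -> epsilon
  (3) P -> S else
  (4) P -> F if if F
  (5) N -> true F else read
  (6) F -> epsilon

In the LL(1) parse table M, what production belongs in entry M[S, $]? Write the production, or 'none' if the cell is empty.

FIRST(N): from N->true F else read we get {true}. So FIRST(N) = {true}.
FIRST(F): from F->epsilon we get {epsilon}. So FIRST(F) = {epsilon}.
FIRST(S): from S->N P we get {true}; from S->epsilon we get {epsilon}. So FIRST(S) = {epsilon, true}.
FIRST(P): from P->S else we get {else, true}; from P->F if if F we get {if}. So FIRST(P) = {else, if, true}.
FOLLOW(S) includes $ since S is the start symbol.
FOLLOW(S): in P->S else, S is followed by else with FIRST {else}. Thus FOLLOW(S) = {$, else}.
For S -> N P: FIRST(N P) = {true}, so it goes in M[S, t] for t ∈ {true}.
For S -> epsilon: FIRST(epsilon) = {epsilon}, so it goes in M[S, t] for t ∈ {}; since epsilon ∈ FIRST, also for every t ∈ FOLLOW(S) = {$, else}.

S -> epsilon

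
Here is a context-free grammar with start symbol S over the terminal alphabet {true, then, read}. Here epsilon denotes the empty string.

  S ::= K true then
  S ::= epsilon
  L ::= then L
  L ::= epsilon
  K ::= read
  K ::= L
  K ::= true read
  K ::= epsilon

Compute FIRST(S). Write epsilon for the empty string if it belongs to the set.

{epsilon, read, then, true}

FIRST(L): from L::=then L we get {then}; from L::=epsilon we get {epsilon}. So FIRST(L) = {epsilon, then}.
FIRST(K): from K::=read we get {read}; from K::=L we get {epsilon, then}; from K::=true read we get {true}; from K::=epsilon we get {epsilon}. So FIRST(K) = {epsilon, read, then, true}.
FIRST(S): from S::=K true then we get {read, then, true}; from S::=epsilon we get {epsilon}. So FIRST(S) = {epsilon, read, then, true}.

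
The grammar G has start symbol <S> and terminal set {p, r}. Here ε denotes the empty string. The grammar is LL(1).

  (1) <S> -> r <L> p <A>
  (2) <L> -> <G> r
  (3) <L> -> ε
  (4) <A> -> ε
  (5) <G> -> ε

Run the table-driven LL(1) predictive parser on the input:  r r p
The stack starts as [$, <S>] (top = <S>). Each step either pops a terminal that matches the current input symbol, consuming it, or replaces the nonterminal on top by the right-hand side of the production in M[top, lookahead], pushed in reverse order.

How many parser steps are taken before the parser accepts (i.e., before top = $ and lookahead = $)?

7

step 1: stack=$ <S>  input=r r p $  — expand <S> -> r <L> p <A>
step 2: stack=$ <A> p <L> r  input=r r p $  — match r
step 3: stack=$ <A> p <L>  input=r p $  — expand <L> -> <G> r
step 4: stack=$ <A> p r <G>  input=r p $  — expand <G> -> ε
step 5: stack=$ <A> p r  input=r p $  — match r
step 6: stack=$ <A> p  input=p $  — match p
step 7: stack=$ <A>  input=$  — expand <A> -> ε
Accept reached after 7 steps.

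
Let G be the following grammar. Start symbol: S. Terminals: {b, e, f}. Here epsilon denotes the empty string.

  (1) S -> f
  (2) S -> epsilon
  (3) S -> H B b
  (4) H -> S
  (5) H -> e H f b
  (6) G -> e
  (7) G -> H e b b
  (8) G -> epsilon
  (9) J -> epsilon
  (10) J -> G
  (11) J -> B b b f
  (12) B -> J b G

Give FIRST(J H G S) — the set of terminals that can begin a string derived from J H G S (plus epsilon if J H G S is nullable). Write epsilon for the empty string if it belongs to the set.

{epsilon, b, e, f}

FIRST(S) = {epsilon, b, e, f}  (via H B b)
FIRST(H) = {epsilon, b, e, f}  (via S)
FIRST(G) = {epsilon, b, e, f}  (via H e b b)
FIRST(J) = {epsilon, b, e, f}  (via G, B b b f)
FIRST(B) = {b, e, f}  (via J b G)
FIRST(J H G S): take FIRST of each symbol in turn, carrying on past any symbol whose FIRST contains epsilon; result {epsilon, b, e, f}.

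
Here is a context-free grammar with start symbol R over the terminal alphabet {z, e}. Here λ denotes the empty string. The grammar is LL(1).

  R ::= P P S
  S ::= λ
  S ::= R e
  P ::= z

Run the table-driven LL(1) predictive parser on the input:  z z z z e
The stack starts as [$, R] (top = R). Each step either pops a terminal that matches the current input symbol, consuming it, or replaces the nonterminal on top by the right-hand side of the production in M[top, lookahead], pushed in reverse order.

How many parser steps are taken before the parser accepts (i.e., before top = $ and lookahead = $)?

step 1: stack=$ R  input=z z z z e $  — expand R ::= P P S
step 2: stack=$ S P P  input=z z z z e $  — expand P ::= z
step 3: stack=$ S P z  input=z z z z e $  — match z
step 4: stack=$ S P  input=z z z e $  — expand P ::= z
step 5: stack=$ S z  input=z z z e $  — match z
step 6: stack=$ S  input=z z e $  — expand S ::= R e
step 7: stack=$ e R  input=z z e $  — expand R ::= P P S
step 8: stack=$ e S P P  input=z z e $  — expand P ::= z
step 9: stack=$ e S P z  input=z z e $  — match z
step 10: stack=$ e S P  input=z e $  — expand P ::= z
step 11: stack=$ e S z  input=z e $  — match z
step 12: stack=$ e S  input=e $  — expand S ::= λ
step 13: stack=$ e  input=e $  — match e
Accept reached after 13 steps.

13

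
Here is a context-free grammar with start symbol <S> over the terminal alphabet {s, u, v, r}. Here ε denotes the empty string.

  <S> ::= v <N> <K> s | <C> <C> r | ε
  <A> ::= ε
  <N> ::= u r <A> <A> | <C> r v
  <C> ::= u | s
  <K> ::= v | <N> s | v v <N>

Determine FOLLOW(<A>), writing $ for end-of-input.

{s, u, v}

FIRST(<A>) = {ε}
FIRST(<C>) = {s, u}
FIRST(<S>) = {ε, s, u, v}  (via <C> <C> r)
FIRST(<N>) = {s, u}  (via <C> r v)
FIRST(<K>) = {s, u, v}  (via <N> s)
FOLLOW(<S>) includes $ since <S> is the start symbol.
FOLLOW(<S>): <S> appears on no right-hand side. Thus FOLLOW(<S>) = {$}.
FOLLOW(<C>): in <S>::=<C> <C> r (occurrence 1), <C> is followed by <C> r with FIRST {s, u}; in <S>::=<C> <C> r (occurrence 2), <C> is followed by r with FIRST {r}; in <N>::=<C> r v, <C> is followed by r v with FIRST {r}. Thus FOLLOW(<C>) = {r, s, u}.
FOLLOW(<K>): in <S>::=v <N> <K> s, <K> is followed by s with FIRST {s}. Thus FOLLOW(<K>) = {s}.
FOLLOW(<N>): in <S>::=v <N> <K> s, <N> is followed by <K> s with FIRST {s, u, v}; in <K>::=<N> s, <N> is followed by s with FIRST {s}; in <K>::=v v <N>, the suffix after <N> is empty, so FOLLOW(<N>) ⊇ FOLLOW(<K>) = {s}. Thus FOLLOW(<N>) = {s, u, v}.
FOLLOW(<A>): in <N>::=u r <A> <A> (occurrence 1), <A> is followed by <A> with FIRST {ε}; in <N>::=u r <A> <A> (occurrence 1), the suffix after <A> is nullable, so FOLLOW(<A>) ⊇ FOLLOW(<N>) = {s, u, v}; in <N>::=u r <A> <A> (occurrence 2), the suffix after <A> is empty, so FOLLOW(<A>) ⊇ FOLLOW(<N>) = {s, u, v}. Thus FOLLOW(<A>) = {s, u, v}.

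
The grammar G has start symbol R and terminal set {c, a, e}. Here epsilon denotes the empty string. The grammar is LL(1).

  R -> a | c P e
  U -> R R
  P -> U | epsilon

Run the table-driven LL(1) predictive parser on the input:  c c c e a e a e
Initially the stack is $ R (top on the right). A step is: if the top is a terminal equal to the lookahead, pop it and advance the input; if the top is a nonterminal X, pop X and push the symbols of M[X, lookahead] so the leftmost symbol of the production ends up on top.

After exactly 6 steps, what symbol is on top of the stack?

P

step 1: stack=$ R  input=c c c e a e a e $  — expand R -> c P e
step 2: stack=$ e P c  input=c c c e a e a e $  — match c
step 3: stack=$ e P  input=c c e a e a e $  — expand P -> U
step 4: stack=$ e U  input=c c e a e a e $  — expand U -> R R
step 5: stack=$ e R R  input=c c e a e a e $  — expand R -> c P e
step 6: stack=$ e R e P c  input=c c e a e a e $  — match c
Stack after step 6: $ e R e P (top = P).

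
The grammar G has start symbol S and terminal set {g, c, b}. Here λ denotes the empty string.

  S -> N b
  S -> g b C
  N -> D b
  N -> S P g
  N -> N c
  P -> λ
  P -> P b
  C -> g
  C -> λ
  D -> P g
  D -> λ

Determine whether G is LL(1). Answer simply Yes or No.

FIRST(S) = {b, g}
FIRST(N) = {b, g}
FIRST(P) = {λ, b}
FIRST(C) = {λ, g}
FIRST(D) = {λ, b, g}
FOLLOW(S) = {$, b, g}
FOLLOW(N) = {b, c}
FOLLOW(P) = {b, g}
FOLLOW(C) = {$, b, g}
FOLLOW(D) = {b}
Cell M[C, g] receives both C -> g and C -> λ — the grammar is not LL(1).

No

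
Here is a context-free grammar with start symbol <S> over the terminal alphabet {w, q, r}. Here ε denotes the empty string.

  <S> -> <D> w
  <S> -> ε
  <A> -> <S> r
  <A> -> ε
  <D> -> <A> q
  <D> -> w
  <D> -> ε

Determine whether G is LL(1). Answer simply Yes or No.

FIRST(<S>) = {ε, q, r, w}
FIRST(<A>) = {ε, q, r, w}
FIRST(<D>) = {ε, q, r, w}
FOLLOW(<S>) = {$, r}
FOLLOW(<A>) = {q}
FOLLOW(<D>) = {w}
Cell M[<A>, q] receives both <A> -> <S> r and <A> -> ε — the grammar is not LL(1).

No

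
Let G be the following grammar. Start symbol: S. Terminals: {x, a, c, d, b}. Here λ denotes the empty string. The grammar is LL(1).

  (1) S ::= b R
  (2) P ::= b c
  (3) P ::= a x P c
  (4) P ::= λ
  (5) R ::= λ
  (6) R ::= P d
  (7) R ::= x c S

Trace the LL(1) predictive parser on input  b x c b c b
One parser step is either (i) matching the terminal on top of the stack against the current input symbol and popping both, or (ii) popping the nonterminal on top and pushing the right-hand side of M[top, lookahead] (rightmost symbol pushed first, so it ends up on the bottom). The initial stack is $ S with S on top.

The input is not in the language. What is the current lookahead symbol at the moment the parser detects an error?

step 1: stack=$ S  input=b x c b c b $  — expand S ::= b R
step 2: stack=$ R b  input=b x c b c b $  — match b
step 3: stack=$ R  input=x c b c b $  — expand R ::= x c S
step 4: stack=$ S c x  input=x c b c b $  — match x
step 5: stack=$ S c  input=c b c b $  — match c
step 6: stack=$ S  input=b c b $  — expand S ::= b R
step 7: stack=$ R b  input=b c b $  — match b
step 8: stack=$ R  input=c b $  — error: M[R, c] is empty

c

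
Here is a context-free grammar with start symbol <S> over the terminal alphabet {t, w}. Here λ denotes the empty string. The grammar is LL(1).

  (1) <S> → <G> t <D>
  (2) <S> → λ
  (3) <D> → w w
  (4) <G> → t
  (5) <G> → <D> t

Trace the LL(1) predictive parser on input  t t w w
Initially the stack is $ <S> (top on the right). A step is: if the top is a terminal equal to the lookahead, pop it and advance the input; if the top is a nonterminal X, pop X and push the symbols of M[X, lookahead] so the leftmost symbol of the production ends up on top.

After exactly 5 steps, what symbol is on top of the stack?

step 1: stack=$ <S>  input=t t w w $  — expand <S> → <G> t <D>
step 2: stack=$ <D> t <G>  input=t t w w $  — expand <G> → t
step 3: stack=$ <D> t t  input=t t w w $  — match t
step 4: stack=$ <D> t  input=t w w $  — match t
step 5: stack=$ <D>  input=w w $  — expand <D> → w w
Stack after step 5: $ w w (top = w).

w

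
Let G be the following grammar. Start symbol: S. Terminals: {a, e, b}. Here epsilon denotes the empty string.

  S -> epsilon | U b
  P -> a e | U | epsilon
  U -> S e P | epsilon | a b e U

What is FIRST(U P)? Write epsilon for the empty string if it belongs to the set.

FIRST(S): from S->epsilon we get {epsilon}; from S->U b we get {a, b, e}. So FIRST(S) = {epsilon, a, b, e}.
FIRST(U): from U->S e P we get {a, b, e}; from U->epsilon we get {epsilon}; from U->a b e U we get {a}. So FIRST(U) = {epsilon, a, b, e}.
FIRST(P): from P->a e we get {a}; from P->U we get {epsilon, a, b, e}; from P->epsilon we get {epsilon}. So FIRST(P) = {epsilon, a, b, e}.
FIRST(U P): take FIRST of each symbol in turn, carrying on past any symbol whose FIRST contains epsilon; result {epsilon, a, b, e}.

{epsilon, a, b, e}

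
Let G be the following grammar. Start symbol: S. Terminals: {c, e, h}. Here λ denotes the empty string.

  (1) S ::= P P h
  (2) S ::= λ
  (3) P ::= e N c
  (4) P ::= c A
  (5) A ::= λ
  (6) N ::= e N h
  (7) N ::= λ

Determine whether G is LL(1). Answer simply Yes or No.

Yes

FIRST(S) = {λ, c, e}
FIRST(P) = {c, e}
FIRST(A) = {λ}
FIRST(N) = {λ, e}
FOLLOW(S) = {$}
FOLLOW(P) = {c, e, h}
FOLLOW(A) = {c, e, h}
FOLLOW(N) = {c, h}
Each cell of M receives at most one production.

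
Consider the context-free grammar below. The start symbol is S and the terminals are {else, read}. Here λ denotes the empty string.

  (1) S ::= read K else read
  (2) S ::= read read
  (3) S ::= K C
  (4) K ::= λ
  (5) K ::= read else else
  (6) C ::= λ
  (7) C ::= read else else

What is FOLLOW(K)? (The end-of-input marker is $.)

{$, else, read}

FIRST(K): from K::=λ we get {λ}; from K::=read else else we get {read}. So FIRST(K) = {λ, read}.
FIRST(C): from C::=λ we get {λ}; from C::=read else else we get {read}. So FIRST(C) = {λ, read}.
FIRST(S): from S::=read K else read we get {read}; from S::=read read we get {read}; from S::=K C we get {λ, read}. So FIRST(S) = {λ, read}.
FOLLOW(S) includes $ since S is the start symbol.
FOLLOW(S): S appears on no right-hand side. Thus FOLLOW(S) = {$}.
FOLLOW(K): in S::=read K else read, K is followed by else read with FIRST {else}; in S::=K C, K is followed by C with FIRST {λ, read}; in S::=K C, the suffix after K is nullable, so FOLLOW(K) ⊇ FOLLOW(S) = {$}. Thus FOLLOW(K) = {$, else, read}.
FOLLOW(C): in S::=K C, the suffix after C is empty, so FOLLOW(C) ⊇ FOLLOW(S) = {$}. Thus FOLLOW(C) = {$}.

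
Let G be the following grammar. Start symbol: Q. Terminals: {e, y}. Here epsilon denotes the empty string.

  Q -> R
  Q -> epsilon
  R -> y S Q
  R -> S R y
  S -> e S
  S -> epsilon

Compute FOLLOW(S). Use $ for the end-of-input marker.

{$, e, y}

FIRST(S) = {epsilon, e}
FIRST(R) = {e, y}  (via S R y)
FIRST(Q) = {epsilon, e, y}  (via R)
FOLLOW(Q) includes $ since Q is the start symbol.
FOLLOW(Q): in R->y S Q, the suffix after Q is empty, so FOLLOW(Q) ⊇ FOLLOW(R) = {$, y}. Thus FOLLOW(Q) = {$, y}.
FOLLOW(R): in Q->R, the suffix after R is empty, so FOLLOW(R) ⊇ FOLLOW(Q) = {$, y}; in R->S R y, R is followed by y with FIRST {y}. Thus FOLLOW(R) = {$, y}.
FOLLOW(S): in R->y S Q, S is followed by Q with FIRST {epsilon, e, y}; in R->y S Q, the suffix after S is nullable, so FOLLOW(S) ⊇ FOLLOW(R) = {$, y}; in R->S R y, S is followed by R y with FIRST {e, y}; in S->e S, the suffix after S is empty (adds nothing new). Thus FOLLOW(S) = {$, e, y}.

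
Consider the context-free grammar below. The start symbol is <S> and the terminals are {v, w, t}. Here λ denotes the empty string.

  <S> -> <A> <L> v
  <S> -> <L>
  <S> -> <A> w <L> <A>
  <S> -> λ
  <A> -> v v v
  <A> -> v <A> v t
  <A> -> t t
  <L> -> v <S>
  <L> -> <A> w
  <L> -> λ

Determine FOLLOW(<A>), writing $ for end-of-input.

{$, t, v, w}

FIRST(<A>): from <A>->v v v we get {v}; from <A>->v <A> v t we get {v}; from <A>->t t we get {t}. So FIRST(<A>) = {t, v}.
FIRST(<L>): from <L>->v <S> we get {v}; from <L>-><A> w we get {t, v}; from <L>->λ we get {λ}. So FIRST(<L>) = {λ, t, v}.
FIRST(<S>): from <S>-><A> <L> v we get {t, v}; from <S>-><L> we get {λ, t, v}; from <S>-><A> w <L> <A> we get {t, v}; from <S>->λ we get {λ}. So FIRST(<S>) = {λ, t, v}.
FOLLOW(<S>) includes $ since <S> is the start symbol.
FOLLOW(<S>): in <L>->v <S>, the suffix after <S> is empty, so FOLLOW(<S>) ⊇ FOLLOW(<L>) = {$, t, v}. Thus FOLLOW(<S>) = {$, t, v}.
FOLLOW(<A>): in <S>-><A> <L> v, <A> is followed by <L> v with FIRST {t, v}; in <S>-><A> w <L> <A> (occurrence 1), <A> is followed by w <L> <A> with FIRST {w}; in <S>-><A> w <L> <A> (occurrence 2), the suffix after <A> is empty, so FOLLOW(<A>) ⊇ FOLLOW(<S>) = {$, t, v}; in <A>->v <A> v t, <A> is followed by v t with FIRST {v}; in <L>-><A> w, <A> is followed by w with FIRST {w}. Thus FOLLOW(<A>) = {$, t, v, w}.
FOLLOW(<L>): in <S>-><A> <L> v, <L> is followed by v with FIRST {v}; in <S>-><L>, the suffix after <L> is empty, so FOLLOW(<L>) ⊇ FOLLOW(<S>) = {$, t, v}; in <S>-><A> w <L> <A>, <L> is followed by <A> with FIRST {t, v}. Thus FOLLOW(<L>) = {$, t, v}.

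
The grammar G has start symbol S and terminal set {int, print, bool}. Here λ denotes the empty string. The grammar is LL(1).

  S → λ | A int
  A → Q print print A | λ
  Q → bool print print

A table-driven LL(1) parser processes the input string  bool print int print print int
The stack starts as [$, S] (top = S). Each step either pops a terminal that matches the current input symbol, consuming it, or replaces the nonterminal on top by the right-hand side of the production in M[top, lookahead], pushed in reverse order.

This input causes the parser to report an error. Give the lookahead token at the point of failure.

int

step 1: stack=$ S  input=bool print int print print int $  — expand S → A int
step 2: stack=$ int A  input=bool print int print print int $  — expand A → Q print print A
step 3: stack=$ int A print print Q  input=bool print int print print int $  — expand Q → bool print print
step 4: stack=$ int A print print print print bool  input=bool print int print print int $  — match bool
step 5: stack=$ int A print print print print  input=print int print print int $  — match print
step 6: stack=$ int A print print print  input=int print print int $  — error: top is terminal print but lookahead is int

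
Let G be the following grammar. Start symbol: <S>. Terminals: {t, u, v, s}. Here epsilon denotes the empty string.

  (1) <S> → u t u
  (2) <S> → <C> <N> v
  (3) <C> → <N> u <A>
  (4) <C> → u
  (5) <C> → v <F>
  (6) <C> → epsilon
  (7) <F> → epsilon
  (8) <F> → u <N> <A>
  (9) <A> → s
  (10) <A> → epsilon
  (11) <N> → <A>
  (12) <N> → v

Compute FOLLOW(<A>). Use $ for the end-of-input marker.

{s, u, v}

FIRST(<F>) = {epsilon, u}
FIRST(<A>) = {epsilon, s}
FIRST(<N>) = {epsilon, s, v}  (via <A>)
FIRST(<C>) = {epsilon, s, u, v}  (via <N> u <A>)
FIRST(<S>) = {s, u, v}  (via <C> <N> v)
FOLLOW(<S>) includes $ since <S> is the start symbol.
FOLLOW(<S>): <S> appears on no right-hand side. Thus FOLLOW(<S>) = {$}.
FOLLOW(<C>): in <S>→<C> <N> v, <C> is followed by <N> v with FIRST {s, v}. Thus FOLLOW(<C>) = {s, v}.
FOLLOW(<F>): in <C>→v <F>, the suffix after <F> is empty, so FOLLOW(<F>) ⊇ FOLLOW(<C>) = {s, v}. Thus FOLLOW(<F>) = {s, v}.
FOLLOW(<N>): in <S>→<C> <N> v, <N> is followed by v with FIRST {v}; in <C>→<N> u <A>, <N> is followed by u <A> with FIRST {u}; in <F>→u <N> <A>, <N> is followed by <A> with FIRST {epsilon, s}; in <F>→u <N> <A>, the suffix after <N> is nullable, so FOLLOW(<N>) ⊇ FOLLOW(<F>) = {s, v}. Thus FOLLOW(<N>) = {s, u, v}.
FOLLOW(<A>): in <C>→<N> u <A>, the suffix after <A> is empty, so FOLLOW(<A>) ⊇ FOLLOW(<C>) = {s, v}; in <F>→u <N> <A>, the suffix after <A> is empty, so FOLLOW(<A>) ⊇ FOLLOW(<F>) = {s, v}; in <N>→<A>, the suffix after <A> is empty, so FOLLOW(<A>) ⊇ FOLLOW(<N>) = {s, u, v}. Thus FOLLOW(<A>) = {s, u, v}.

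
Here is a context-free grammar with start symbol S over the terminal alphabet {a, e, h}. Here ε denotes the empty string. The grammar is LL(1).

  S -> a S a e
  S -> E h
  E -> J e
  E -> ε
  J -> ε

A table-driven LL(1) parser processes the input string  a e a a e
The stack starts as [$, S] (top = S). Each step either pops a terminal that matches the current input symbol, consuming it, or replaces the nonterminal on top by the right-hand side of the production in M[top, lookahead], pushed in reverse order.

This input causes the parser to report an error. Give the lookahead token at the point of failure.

a

step 1: stack=$ S  input=a e a a e $  — expand S -> a S a e
step 2: stack=$ e a S a  input=a e a a e $  — match a
step 3: stack=$ e a S  input=e a a e $  — expand S -> E h
step 4: stack=$ e a h E  input=e a a e $  — expand E -> J e
step 5: stack=$ e a h e J  input=e a a e $  — expand J -> ε
step 6: stack=$ e a h e  input=e a a e $  — match e
step 7: stack=$ e a h  input=a a e $  — error: top is terminal h but lookahead is a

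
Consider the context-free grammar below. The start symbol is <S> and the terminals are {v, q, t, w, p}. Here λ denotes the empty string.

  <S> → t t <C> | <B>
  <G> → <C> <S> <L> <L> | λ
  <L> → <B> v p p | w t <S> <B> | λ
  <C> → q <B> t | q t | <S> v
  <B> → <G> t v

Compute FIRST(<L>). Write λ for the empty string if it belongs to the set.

FIRST(<S>): from <S>→t t <C> we get {t}; from <S>→<B> we get {q, t}. So FIRST(<S>) = {q, t}.
FIRST(<C>): from <C>→q <B> t we get {q}; from <C>→q t we get {q}; from <C>→<S> v we get {q, t}. So FIRST(<C>) = {q, t}.
FIRST(<G>): from <G>→<C> <S> <L> <L> we get {q, t}; from <G>→λ we get {λ}. So FIRST(<G>) = {λ, q, t}.
FIRST(<B>): from <B>→<G> t v we get {q, t}. So FIRST(<B>) = {q, t}.
FIRST(<L>): from <L>→<B> v p p we get {q, t}; from <L>→w t <S> <B> we get {w}; from <L>→λ we get {λ}. So FIRST(<L>) = {λ, q, t, w}.

{λ, q, t, w}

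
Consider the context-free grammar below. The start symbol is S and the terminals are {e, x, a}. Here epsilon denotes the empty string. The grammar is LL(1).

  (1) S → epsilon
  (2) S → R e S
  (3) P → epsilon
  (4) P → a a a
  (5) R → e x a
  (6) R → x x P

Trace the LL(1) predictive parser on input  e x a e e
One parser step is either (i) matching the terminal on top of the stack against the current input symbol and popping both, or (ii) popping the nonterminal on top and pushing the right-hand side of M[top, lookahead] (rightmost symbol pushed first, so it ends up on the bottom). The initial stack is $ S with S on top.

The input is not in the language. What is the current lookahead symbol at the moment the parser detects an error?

$

      Stack        Input        Action
   1  $ S          e x a e e $  expand S → R e S
   2  $ S e R      e x a e e $  expand R → e x a
   3  $ S e a x e  e x a e e $  match e
   4  $ S e a x    x a e e $    match x
   5  $ S e a      a e e $      match a
   6  $ S e        e e $        match e
   7  $ S          e $          expand S → R e S
   8  $ S e R      e $          expand R → e x a
   9  $ S e a x e  e $          match e
  10  $ S e a x    $            error: top is terminal x but lookahead is $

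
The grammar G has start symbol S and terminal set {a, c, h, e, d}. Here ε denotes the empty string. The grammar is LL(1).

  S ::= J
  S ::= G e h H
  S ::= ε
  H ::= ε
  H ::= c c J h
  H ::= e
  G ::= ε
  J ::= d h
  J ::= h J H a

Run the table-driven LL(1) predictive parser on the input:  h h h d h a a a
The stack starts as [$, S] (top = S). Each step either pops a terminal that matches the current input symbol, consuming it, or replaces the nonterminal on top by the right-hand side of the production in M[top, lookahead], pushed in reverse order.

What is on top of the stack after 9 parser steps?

     Stack              Input              Action
  1  $ S                h h h d h a a a $  expand S ::= J
  2  $ J                h h h d h a a a $  expand J ::= h J H a
  3  $ a H J h          h h h d h a a a $  match h
  4  $ a H J            h h d h a a a $    expand J ::= h J H a
  5  $ a H a H J h      h h d h a a a $    match h
  6  $ a H a H J        h d h a a a $      expand J ::= h J H a
  7  $ a H a H a H J h  h d h a a a $      match h
  8  $ a H a H a H J    d h a a a $        expand J ::= d h
  9  $ a H a H a H h d  d h a a a $        match d
Stack after step 9: $ a H a H a H h (top = h).

h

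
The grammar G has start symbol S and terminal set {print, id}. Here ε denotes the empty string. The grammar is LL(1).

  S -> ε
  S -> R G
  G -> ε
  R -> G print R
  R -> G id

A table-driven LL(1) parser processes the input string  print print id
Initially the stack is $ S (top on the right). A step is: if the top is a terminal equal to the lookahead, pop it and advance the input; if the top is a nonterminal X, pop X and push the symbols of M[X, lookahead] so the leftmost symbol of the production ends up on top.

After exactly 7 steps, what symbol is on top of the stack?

step 1: stack=$ S  input=print print id $  — expand S -> R G
step 2: stack=$ G R  input=print print id $  — expand R -> G print R
step 3: stack=$ G R print G  input=print print id $  — expand G -> ε
step 4: stack=$ G R print  input=print print id $  — match print
step 5: stack=$ G R  input=print id $  — expand R -> G print R
step 6: stack=$ G R print G  input=print id $  — expand G -> ε
step 7: stack=$ G R print  input=print id $  — match print
Stack after step 7: $ G R (top = R).

R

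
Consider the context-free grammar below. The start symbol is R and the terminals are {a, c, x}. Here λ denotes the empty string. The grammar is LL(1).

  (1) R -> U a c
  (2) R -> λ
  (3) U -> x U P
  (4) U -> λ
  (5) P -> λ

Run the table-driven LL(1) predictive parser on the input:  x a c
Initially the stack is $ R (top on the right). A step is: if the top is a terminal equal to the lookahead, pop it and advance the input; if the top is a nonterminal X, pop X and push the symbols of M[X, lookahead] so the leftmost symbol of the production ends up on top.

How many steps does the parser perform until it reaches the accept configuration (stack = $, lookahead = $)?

step 1: stack=$ R  input=x a c $  — expand R -> U a c
step 2: stack=$ c a U  input=x a c $  — expand U -> x U P
step 3: stack=$ c a P U x  input=x a c $  — match x
step 4: stack=$ c a P U  input=a c $  — expand U -> λ
step 5: stack=$ c a P  input=a c $  — expand P -> λ
step 6: stack=$ c a  input=a c $  — match a
step 7: stack=$ c  input=c $  — match c
Accept reached after 7 steps.

7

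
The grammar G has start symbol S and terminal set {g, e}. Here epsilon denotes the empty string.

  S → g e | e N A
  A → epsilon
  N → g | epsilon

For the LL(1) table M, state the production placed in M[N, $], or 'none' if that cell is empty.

FIRST(S): from S→g e we get {g}; from S→e N A we get {e}. So FIRST(S) = {e, g}.
FIRST(A): from A→epsilon we get {epsilon}. So FIRST(A) = {epsilon}.
FIRST(N): from N→g we get {g}; from N→epsilon we get {epsilon}. So FIRST(N) = {epsilon, g}.
FOLLOW(S) includes $ since S is the start symbol.
FOLLOW(S): S appears on no right-hand side. Thus FOLLOW(S) = {$}.
FOLLOW(N): in S→e N A, N is followed by A with FIRST {epsilon}; in S→e N A, the suffix after N is nullable, so FOLLOW(N) ⊇ FOLLOW(S) = {$}. Thus FOLLOW(N) = {$}.
For N → g: FIRST(g) = {g}, so it goes in M[N, t] for t ∈ {g}.
For N → epsilon: FIRST(epsilon) = {epsilon}, so it goes in M[N, t] for t ∈ {}; since epsilon ∈ FIRST, also for every t ∈ FOLLOW(N) = {$}.

N → epsilon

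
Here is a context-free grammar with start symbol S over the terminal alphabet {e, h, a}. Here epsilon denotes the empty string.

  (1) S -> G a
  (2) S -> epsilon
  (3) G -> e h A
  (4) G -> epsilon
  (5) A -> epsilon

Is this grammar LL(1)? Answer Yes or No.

FIRST(S) = {epsilon, a, e}
FIRST(G) = {epsilon, e}
FIRST(A) = {epsilon}
FOLLOW(S) = {$}
FOLLOW(G) = {a}
FOLLOW(A) = {a}
Each cell of M receives at most one production.

Yes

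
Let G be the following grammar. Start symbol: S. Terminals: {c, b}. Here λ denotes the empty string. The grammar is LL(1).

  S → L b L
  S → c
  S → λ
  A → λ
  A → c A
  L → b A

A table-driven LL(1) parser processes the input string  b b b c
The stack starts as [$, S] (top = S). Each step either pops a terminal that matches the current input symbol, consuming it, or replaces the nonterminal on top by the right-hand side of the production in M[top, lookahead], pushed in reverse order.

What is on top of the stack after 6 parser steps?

b

     Stack      Input      Action
  1  $ S        b b b c $  expand S → L b L
  2  $ L b L    b b b c $  expand L → b A
  3  $ L b A b  b b b c $  match b
  4  $ L b A    b b c $    expand A → λ
  5  $ L b      b b c $    match b
  6  $ L        b c $      expand L → b A
Stack after step 6: $ A b (top = b).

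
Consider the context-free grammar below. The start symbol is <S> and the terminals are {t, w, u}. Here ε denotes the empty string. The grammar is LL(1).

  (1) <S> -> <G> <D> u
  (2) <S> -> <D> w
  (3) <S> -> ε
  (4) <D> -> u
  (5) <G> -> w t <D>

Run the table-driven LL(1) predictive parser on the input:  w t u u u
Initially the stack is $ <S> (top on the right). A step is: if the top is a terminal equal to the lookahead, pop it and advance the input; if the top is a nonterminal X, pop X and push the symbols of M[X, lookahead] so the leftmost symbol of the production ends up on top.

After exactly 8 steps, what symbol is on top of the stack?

u

step 1: stack=$ <S>  input=w t u u u $  — expand <S> -> <G> <D> u
step 2: stack=$ u <D> <G>  input=w t u u u $  — expand <G> -> w t <D>
step 3: stack=$ u <D> <D> t w  input=w t u u u $  — match w
step 4: stack=$ u <D> <D> t  input=t u u u $  — match t
step 5: stack=$ u <D> <D>  input=u u u $  — expand <D> -> u
step 6: stack=$ u <D> u  input=u u u $  — match u
step 7: stack=$ u <D>  input=u u $  — expand <D> -> u
step 8: stack=$ u u  input=u u $  — match u
Stack after step 8: $ u (top = u).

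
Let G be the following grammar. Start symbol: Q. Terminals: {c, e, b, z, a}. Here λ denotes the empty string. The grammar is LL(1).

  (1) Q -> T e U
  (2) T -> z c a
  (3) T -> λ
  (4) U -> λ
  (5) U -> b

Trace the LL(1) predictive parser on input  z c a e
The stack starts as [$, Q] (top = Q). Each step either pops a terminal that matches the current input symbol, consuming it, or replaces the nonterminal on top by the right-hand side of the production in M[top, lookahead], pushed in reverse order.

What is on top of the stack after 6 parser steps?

U

step 1: stack=$ Q  input=z c a e $  — expand Q -> T e U
step 2: stack=$ U e T  input=z c a e $  — expand T -> z c a
step 3: stack=$ U e a c z  input=z c a e $  — match z
step 4: stack=$ U e a c  input=c a e $  — match c
step 5: stack=$ U e a  input=a e $  — match a
step 6: stack=$ U e  input=e $  — match e
Stack after step 6: $ U (top = U).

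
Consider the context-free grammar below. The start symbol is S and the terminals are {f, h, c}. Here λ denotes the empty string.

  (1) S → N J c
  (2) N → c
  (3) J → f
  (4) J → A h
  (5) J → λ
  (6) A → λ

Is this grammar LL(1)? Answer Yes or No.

FIRST(S) = {c}
FIRST(N) = {c}
FIRST(J) = {λ, f, h}
FIRST(A) = {λ}
FOLLOW(S) = {$}
FOLLOW(N) = {c, f, h}
FOLLOW(J) = {c}
FOLLOW(A) = {h}
Each cell of M receives at most one production.

Yes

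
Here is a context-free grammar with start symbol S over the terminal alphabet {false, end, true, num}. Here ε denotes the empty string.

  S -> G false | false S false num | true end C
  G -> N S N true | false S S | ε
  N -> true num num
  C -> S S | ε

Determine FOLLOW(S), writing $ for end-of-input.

{$, false, true}

FIRST(N): from N->true num num we get {true}. So FIRST(N) = {true}.
FIRST(G): from G->N S N true we get {true}; from G->false S S we get {false}; from G->ε we get {ε}. So FIRST(G) = {ε, false, true}.
FIRST(S): from S->G false we get {false, true}; from S->false S false num we get {false}; from S->true end C we get {true}. So FIRST(S) = {false, true}.
FIRST(C): from C->S S we get {false, true}; from C->ε we get {ε}. So FIRST(C) = {ε, false, true}.
FOLLOW(S) includes $ since S is the start symbol.
FOLLOW(G): in S->G false, G is followed by false with FIRST {false}. Thus FOLLOW(G) = {false}.
FOLLOW(N): in G->N S N true (occurrence 1), N is followed by S N true with FIRST {false, true}; in G->N S N true (occurrence 2), N is followed by true with FIRST {true}. Thus FOLLOW(N) = {false, true}.
FOLLOW(S): in S->false S false num, S is followed by false num with FIRST {false}; in G->N S N true, S is followed by N true with FIRST {true}; in G->false S S (occurrence 1), S is followed by S with FIRST {false, true}; in G->false S S (occurrence 2), the suffix after S is empty, so FOLLOW(S) ⊇ FOLLOW(G) = {false}; in C->S S (occurrence 1), S is followed by S with FIRST {false, true}; in C->S S (occurrence 2), the suffix after S is empty, so FOLLOW(S) ⊇ FOLLOW(C) = {$, false, true}. Thus FOLLOW(S) = {$, false, true}.
FOLLOW(C): in S->true end C, the suffix after C is empty, so FOLLOW(C) ⊇ FOLLOW(S) = {$, false, true}. Thus FOLLOW(C) = {$, false, true}.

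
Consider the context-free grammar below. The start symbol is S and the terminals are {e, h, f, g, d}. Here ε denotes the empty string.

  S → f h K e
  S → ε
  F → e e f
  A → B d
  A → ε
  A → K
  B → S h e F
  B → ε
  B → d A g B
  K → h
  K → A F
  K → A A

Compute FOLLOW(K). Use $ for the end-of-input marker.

{d, e, f, g, h}

FIRST(S): from S→f h K e we get {f}; from S→ε we get {ε}. So FIRST(S) = {ε, f}.
FIRST(F): from F→e e f we get {e}. So FIRST(F) = {e}.
FIRST(B): from B→S h e F we get {f, h}; from B→ε we get {ε}; from B→d A g B we get {d}. So FIRST(B) = {ε, d, f, h}.
FIRST(A): from A→B d we get {d, f, h}; from A→ε we get {ε}; from A→K we get {ε, d, e, f, h}. So FIRST(A) = {ε, d, e, f, h}.
FIRST(K): from K→h we get {h}; from K→A F we get {d, e, f, h}; from K→A A we get {ε, d, e, f, h}. So FIRST(K) = {ε, d, e, f, h}.
FOLLOW(S) includes $ since S is the start symbol.
FOLLOW(S): in B→S h e F, S is followed by h e F with FIRST {h}. Thus FOLLOW(S) = {$, h}.
FOLLOW(B): in A→B d, B is followed by d with FIRST {d}; in B→d A g B, the suffix after B is empty (adds nothing new). Thus FOLLOW(B) = {d}.
FOLLOW(F): in B→S h e F, the suffix after F is empty, so FOLLOW(F) ⊇ FOLLOW(B) = {d}; in K→A F, the suffix after F is empty, so FOLLOW(F) ⊇ FOLLOW(K) = {d, e, f, g, h}. Thus FOLLOW(F) = {d, e, f, g, h}.
FOLLOW(A): in B→d A g B, A is followed by g B with FIRST {g}; in K→A F, A is followed by F with FIRST {e}; in K→A A (occurrence 1), A is followed by A with FIRST {ε, d, e, f, h}; in K→A A (occurrence 1), the suffix after A is nullable, so FOLLOW(A) ⊇ FOLLOW(K) = {d, e, f, g, h}; in K→A A (occurrence 2), the suffix after A is empty, so FOLLOW(A) ⊇ FOLLOW(K) = {d, e, f, g, h}. Thus FOLLOW(A) = {d, e, f, g, h}.
FOLLOW(K): in S→f h K e, K is followed by e with FIRST {e}; in A→K, the suffix after K is empty, so FOLLOW(K) ⊇ FOLLOW(A) = {d, e, f, g, h}. Thus FOLLOW(K) = {d, e, f, g, h}.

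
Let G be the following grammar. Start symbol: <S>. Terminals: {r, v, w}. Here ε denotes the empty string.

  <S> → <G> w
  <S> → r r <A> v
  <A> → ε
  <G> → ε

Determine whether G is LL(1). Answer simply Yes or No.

FIRST(<S>) = {r, w}
FIRST(<A>) = {ε}
FIRST(<G>) = {ε}
FOLLOW(<S>) = {$}
FOLLOW(<A>) = {v}
FOLLOW(<G>) = {w}
Each cell of M receives at most one production.

Yes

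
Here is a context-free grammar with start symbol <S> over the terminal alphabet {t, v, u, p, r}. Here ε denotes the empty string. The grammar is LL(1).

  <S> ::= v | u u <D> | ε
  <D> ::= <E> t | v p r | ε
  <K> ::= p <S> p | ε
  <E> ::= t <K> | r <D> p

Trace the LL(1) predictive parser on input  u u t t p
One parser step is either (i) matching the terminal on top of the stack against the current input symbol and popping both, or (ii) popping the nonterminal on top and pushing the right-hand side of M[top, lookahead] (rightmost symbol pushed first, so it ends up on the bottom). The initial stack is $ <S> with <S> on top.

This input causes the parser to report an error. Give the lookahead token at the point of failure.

p

     Stack      Input        Action
  1  $ <S>      u u t t p $  expand <S> ::= u u <D>
  2  $ <D> u u  u u t t p $  match u
  3  $ <D> u    u t t p $    match u
  4  $ <D>      t t p $      expand <D> ::= <E> t
  5  $ t <E>    t t p $      expand <E> ::= t <K>
  6  $ t <K> t  t t p $      match t
  7  $ t <K>    t p $        expand <K> ::= ε
  8  $ t        t p $        match t
  9  $          p $          error: stack empty but input remains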